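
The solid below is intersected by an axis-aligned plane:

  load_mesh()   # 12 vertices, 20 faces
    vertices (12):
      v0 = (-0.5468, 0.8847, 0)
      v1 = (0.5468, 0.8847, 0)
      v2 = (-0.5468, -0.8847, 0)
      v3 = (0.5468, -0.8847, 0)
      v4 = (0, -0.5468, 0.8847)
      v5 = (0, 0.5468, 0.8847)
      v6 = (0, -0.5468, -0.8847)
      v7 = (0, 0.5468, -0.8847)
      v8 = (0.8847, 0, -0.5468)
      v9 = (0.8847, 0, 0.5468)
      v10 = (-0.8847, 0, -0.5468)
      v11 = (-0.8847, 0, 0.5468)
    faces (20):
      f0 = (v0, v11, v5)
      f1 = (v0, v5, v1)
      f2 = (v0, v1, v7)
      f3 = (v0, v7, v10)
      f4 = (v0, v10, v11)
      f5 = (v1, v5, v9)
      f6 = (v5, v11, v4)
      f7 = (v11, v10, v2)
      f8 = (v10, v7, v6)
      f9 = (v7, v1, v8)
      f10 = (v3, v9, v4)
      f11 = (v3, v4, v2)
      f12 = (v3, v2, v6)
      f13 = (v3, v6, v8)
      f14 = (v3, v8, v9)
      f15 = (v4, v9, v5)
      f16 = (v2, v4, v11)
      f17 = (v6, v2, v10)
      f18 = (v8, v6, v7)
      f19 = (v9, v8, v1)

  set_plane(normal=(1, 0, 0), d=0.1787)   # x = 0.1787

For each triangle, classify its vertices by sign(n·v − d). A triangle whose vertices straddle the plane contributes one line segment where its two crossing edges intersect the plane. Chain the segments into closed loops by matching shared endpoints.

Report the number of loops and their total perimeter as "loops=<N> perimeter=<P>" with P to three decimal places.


loops=1 perimeter=5.545

Straddling triangles (10 of 20):
  (v0,v5,v1) [--+] → (0.1787, 0.657229, 0.595571)–(0.1787, 0.8847, 0)  len=0.6375
  (v0,v1,v7) [-+-] → (0.1787, 0.8847, 0)–(0.1787, 0.657229, -0.595571)  len=0.6375
  (v1,v5,v9) [+-+] → (0.1787, 0.657229, 0.595571)–(0.1787, 0.436352, 0.816448)  len=0.3124
  (v7,v1,v8) [-++] → (0.1787, 0.657229, -0.595571)–(0.1787, 0.436352, -0.816448)  len=0.3124
  (v3,v9,v4) [++-] → (0.1787, -0.436352, 0.816448)–(0.1787, -0.657229, 0.595571)  len=0.3124
  (v3,v4,v2) [+--] → (0.1787, -0.657229, 0.595571)–(0.1787, -0.8847, 0)  len=0.6375
  (v3,v2,v6) [+--] → (0.1787, -0.8847, 0)–(0.1787, -0.657229, -0.595571)  len=0.6375
  (v3,v6,v8) [+-+] → (0.1787, -0.657229, -0.595571)–(0.1787, -0.436352, -0.816448)  len=0.3124
  (v4,v9,v5) [-+-] → (0.1787, -0.436352, 0.816448)–(0.1787, 0.436352, 0.816448)  len=0.8727
  (v8,v6,v7) [+--] → (0.1787, -0.436352, -0.816448)–(0.1787, 0.436352, -0.816448)  len=0.8727

Chained into 1 loop(s):
  loop 1: 10 segments, perimeter = 5.5450
Total perimeter = 5.545


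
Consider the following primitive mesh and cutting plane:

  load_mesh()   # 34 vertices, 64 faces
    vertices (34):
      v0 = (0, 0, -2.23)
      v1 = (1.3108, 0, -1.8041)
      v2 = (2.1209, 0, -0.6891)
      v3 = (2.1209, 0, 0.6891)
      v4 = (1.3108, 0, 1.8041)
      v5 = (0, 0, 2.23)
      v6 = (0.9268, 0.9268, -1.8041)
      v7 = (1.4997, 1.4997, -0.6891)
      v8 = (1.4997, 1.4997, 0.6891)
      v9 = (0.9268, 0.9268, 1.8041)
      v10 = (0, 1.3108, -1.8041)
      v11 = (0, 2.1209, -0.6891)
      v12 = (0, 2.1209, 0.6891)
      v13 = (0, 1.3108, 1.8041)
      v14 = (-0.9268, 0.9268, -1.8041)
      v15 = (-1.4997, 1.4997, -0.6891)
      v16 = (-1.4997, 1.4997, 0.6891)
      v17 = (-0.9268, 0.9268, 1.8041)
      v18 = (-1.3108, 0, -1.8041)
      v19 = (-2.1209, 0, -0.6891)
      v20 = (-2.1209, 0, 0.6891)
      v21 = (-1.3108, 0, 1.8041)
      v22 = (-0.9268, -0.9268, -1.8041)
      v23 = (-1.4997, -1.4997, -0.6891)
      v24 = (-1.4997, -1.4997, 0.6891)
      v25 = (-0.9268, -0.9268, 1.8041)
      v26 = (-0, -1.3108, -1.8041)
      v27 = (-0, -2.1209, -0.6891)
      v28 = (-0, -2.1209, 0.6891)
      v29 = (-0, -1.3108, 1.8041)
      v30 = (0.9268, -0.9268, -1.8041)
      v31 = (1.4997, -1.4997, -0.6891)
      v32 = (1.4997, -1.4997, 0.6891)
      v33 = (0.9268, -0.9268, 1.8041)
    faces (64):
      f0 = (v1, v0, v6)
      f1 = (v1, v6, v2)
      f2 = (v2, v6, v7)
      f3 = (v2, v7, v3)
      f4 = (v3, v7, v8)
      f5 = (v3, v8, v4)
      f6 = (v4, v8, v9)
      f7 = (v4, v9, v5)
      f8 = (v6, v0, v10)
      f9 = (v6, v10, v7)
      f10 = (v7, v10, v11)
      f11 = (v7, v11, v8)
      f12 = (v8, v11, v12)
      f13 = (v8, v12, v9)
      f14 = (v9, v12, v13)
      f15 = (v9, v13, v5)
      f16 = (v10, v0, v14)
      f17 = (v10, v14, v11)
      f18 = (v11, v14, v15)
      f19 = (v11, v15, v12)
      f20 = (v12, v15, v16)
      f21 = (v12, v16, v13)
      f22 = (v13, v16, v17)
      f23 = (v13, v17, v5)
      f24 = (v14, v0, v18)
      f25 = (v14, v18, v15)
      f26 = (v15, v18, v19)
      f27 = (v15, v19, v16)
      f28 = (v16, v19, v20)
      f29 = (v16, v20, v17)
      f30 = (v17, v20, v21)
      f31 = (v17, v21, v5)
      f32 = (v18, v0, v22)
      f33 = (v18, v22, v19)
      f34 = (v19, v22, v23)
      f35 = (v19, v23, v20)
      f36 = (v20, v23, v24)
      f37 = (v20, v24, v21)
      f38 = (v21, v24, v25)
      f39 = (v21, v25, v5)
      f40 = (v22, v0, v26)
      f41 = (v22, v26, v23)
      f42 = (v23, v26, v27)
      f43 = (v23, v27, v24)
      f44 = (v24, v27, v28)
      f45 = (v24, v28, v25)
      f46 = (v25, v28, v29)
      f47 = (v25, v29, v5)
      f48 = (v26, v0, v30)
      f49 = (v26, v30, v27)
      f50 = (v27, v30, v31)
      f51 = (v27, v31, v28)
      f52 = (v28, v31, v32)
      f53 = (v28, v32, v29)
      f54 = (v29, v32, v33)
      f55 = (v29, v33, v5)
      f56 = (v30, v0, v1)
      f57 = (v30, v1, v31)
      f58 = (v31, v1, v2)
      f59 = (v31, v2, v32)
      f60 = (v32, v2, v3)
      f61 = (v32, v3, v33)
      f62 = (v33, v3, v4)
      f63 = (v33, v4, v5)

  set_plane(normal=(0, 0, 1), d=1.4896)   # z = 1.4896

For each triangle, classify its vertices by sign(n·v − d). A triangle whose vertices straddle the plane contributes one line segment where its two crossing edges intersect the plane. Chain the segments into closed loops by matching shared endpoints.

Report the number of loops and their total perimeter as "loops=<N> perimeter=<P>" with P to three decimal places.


Straddling triangles (16 of 64):
  (v3,v8,v4) [--+] → (1.36408, 0.42301, 1.4896)–(1.5393, 0, 1.4896)  len=0.4579
  (v4,v8,v9) [+-+] → (1.36408, 0.42301, 1.4896)–(1.08839, 1.08839, 1.4896)  len=0.7202
  (v8,v12,v9) [--+] → (0.665384, 1.26361, 1.4896)–(1.08839, 1.08839, 1.4896)  len=0.4579
  (v9,v12,v13) [+-+] → (0.665384, 1.26361, 1.4896)–(0, 1.5393, 1.4896)  len=0.7202
  (v12,v16,v13) [--+] → (-0.42301, 1.36408, 1.4896)–(0, 1.5393, 1.4896)  len=0.4579
  (v13,v16,v17) [+-+] → (-0.42301, 1.36408, 1.4896)–(-1.08839, 1.08839, 1.4896)  len=0.7202
  (v16,v20,v17) [--+] → (-1.26361, 0.665384, 1.4896)–(-1.08839, 1.08839, 1.4896)  len=0.4579
  (v17,v20,v21) [+-+] → (-1.26361, 0.665384, 1.4896)–(-1.5393, 0, 1.4896)  len=0.7202
  (v20,v24,v21) [--+] → (-1.36408, -0.42301, 1.4896)–(-1.5393, 0, 1.4896)  len=0.4579
  (v21,v24,v25) [+-+] → (-1.36408, -0.42301, 1.4896)–(-1.08839, -1.08839, 1.4896)  len=0.7202
  (v24,v28,v25) [--+] → (-0.665384, -1.26361, 1.4896)–(-1.08839, -1.08839, 1.4896)  len=0.4579
  (v25,v28,v29) [+-+] → (-0.665384, -1.26361, 1.4896)–(0, -1.5393, 1.4896)  len=0.7202
  (v28,v32,v29) [--+] → (0.42301, -1.36408, 1.4896)–(0, -1.5393, 1.4896)  len=0.4579
  (v29,v32,v33) [+-+] → (0.42301, -1.36408, 1.4896)–(1.08839, -1.08839, 1.4896)  len=0.7202
  (v32,v3,v33) [--+] → (1.26361, -0.665384, 1.4896)–(1.08839, -1.08839, 1.4896)  len=0.4579
  (v33,v3,v4) [+-+] → (1.26361, -0.665384, 1.4896)–(1.5393, 0, 1.4896)  len=0.7202

Chained into 1 loop(s):
  loop 1: 16 segments, perimeter = 9.4248
Total perimeter = 9.425

loops=1 perimeter=9.425


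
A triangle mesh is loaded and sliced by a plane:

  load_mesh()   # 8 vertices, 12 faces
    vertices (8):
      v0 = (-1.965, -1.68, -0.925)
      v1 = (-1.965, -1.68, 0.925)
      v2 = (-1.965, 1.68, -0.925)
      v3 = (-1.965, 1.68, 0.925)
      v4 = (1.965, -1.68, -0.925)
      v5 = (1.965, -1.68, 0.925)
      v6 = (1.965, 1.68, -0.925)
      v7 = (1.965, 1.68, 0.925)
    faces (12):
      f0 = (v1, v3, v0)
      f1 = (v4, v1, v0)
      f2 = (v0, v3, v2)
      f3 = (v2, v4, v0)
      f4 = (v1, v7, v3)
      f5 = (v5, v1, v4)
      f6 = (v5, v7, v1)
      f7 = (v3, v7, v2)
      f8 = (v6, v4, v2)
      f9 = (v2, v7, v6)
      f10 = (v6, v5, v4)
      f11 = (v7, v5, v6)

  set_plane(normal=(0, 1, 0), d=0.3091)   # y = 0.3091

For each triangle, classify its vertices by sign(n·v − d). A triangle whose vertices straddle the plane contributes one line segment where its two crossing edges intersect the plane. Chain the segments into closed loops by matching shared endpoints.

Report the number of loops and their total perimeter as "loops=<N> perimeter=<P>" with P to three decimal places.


loops=1 perimeter=11.560

Straddling triangles (8 of 12):
  (v1,v3,v0) [-+-] → (-1.965, 0.3091, 0.925)–(-1.965, 0.3091, 0.170189)  len=0.7548
  (v0,v3,v2) [-++] → (-1.965, 0.3091, 0.170189)–(-1.965, 0.3091, -0.925)  len=1.0952
  (v2,v4,v0) [+--] → (-0.361537, 0.3091, -0.925)–(-1.965, 0.3091, -0.925)  len=1.6035
  (v1,v7,v3) [-++] → (0.361537, 0.3091, 0.925)–(-1.965, 0.3091, 0.925)  len=2.3265
  (v5,v7,v1) [-+-] → (1.965, 0.3091, 0.925)–(0.361537, 0.3091, 0.925)  len=1.6035
  (v6,v4,v2) [+-+] → (1.965, 0.3091, -0.925)–(-0.361537, 0.3091, -0.925)  len=2.3265
  (v6,v5,v4) [+--] → (1.965, 0.3091, -0.170189)–(1.965, 0.3091, -0.925)  len=0.7548
  (v7,v5,v6) [+-+] → (1.965, 0.3091, 0.925)–(1.965, 0.3091, -0.170189)  len=1.0952

Chained into 1 loop(s):
  loop 1: 8 segments, perimeter = 11.5600
Total perimeter = 11.560


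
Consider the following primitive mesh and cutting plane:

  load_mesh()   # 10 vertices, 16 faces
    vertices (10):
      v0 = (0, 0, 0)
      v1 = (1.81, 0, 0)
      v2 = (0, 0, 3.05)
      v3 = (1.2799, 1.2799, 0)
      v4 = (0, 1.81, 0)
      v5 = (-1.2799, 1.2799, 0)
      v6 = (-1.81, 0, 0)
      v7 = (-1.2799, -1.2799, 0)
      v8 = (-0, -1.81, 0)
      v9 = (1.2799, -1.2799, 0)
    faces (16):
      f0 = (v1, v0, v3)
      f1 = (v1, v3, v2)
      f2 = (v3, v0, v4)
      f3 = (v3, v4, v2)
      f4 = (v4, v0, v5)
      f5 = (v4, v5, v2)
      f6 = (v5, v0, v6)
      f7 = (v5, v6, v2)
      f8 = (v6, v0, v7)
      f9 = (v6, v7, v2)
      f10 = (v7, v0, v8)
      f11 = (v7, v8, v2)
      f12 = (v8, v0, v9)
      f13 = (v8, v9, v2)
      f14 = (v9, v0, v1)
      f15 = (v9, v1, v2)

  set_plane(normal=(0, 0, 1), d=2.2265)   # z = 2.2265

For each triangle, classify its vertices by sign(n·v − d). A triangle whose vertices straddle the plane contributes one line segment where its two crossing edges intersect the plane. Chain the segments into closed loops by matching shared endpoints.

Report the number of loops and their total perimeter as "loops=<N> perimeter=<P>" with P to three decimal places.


loops=1 perimeter=2.992

Straddling triangles (8 of 16):
  (v1,v3,v2) [--+] → (0.345573, 0.345573, 2.2265)–(0.4887, 0, 2.2265)  len=0.3740
  (v3,v4,v2) [--+] → (0, 0.4887, 2.2265)–(0.345573, 0.345573, 2.2265)  len=0.3740
  (v4,v5,v2) [--+] → (-0.345573, 0.345573, 2.2265)–(0, 0.4887, 2.2265)  len=0.3740
  (v5,v6,v2) [--+] → (-0.4887, 0, 2.2265)–(-0.345573, 0.345573, 2.2265)  len=0.3740
  (v6,v7,v2) [--+] → (-0.345573, -0.345573, 2.2265)–(-0.4887, 0, 2.2265)  len=0.3740
  (v7,v8,v2) [--+] → (0, -0.4887, 2.2265)–(-0.345573, -0.345573, 2.2265)  len=0.3740
  (v8,v9,v2) [--+] → (0.345573, -0.345573, 2.2265)–(0, -0.4887, 2.2265)  len=0.3740
  (v9,v1,v2) [--+] → (0.4887, 0, 2.2265)–(0.345573, -0.345573, 2.2265)  len=0.3740

Chained into 1 loop(s):
  loop 1: 8 segments, perimeter = 2.9923
Total perimeter = 2.992


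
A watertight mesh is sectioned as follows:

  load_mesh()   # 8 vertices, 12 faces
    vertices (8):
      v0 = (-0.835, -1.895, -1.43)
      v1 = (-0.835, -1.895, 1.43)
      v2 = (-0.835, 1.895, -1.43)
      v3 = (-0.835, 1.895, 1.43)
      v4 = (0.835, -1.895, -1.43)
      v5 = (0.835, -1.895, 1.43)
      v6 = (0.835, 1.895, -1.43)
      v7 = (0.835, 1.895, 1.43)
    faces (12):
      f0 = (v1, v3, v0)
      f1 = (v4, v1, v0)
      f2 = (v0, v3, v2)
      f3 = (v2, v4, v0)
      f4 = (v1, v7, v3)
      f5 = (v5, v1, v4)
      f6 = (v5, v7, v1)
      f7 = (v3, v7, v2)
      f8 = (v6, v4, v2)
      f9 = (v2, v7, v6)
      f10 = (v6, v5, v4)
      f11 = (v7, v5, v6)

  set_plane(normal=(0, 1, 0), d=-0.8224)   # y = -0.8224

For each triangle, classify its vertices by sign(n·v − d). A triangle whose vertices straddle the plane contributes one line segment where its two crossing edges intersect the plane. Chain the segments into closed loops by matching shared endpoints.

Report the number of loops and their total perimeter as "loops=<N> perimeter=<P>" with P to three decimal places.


loops=1 perimeter=9.060

Straddling triangles (8 of 12):
  (v1,v3,v0) [-+-] → (-0.835, -0.8224, 1.43)–(-0.835, -0.8224, -0.620597)  len=2.0506
  (v0,v3,v2) [-++] → (-0.835, -0.8224, -0.620597)–(-0.835, -0.8224, -1.43)  len=0.8094
  (v2,v4,v0) [+--] → (0.362377, -0.8224, -1.43)–(-0.835, -0.8224, -1.43)  len=1.1974
  (v1,v7,v3) [-++] → (-0.362377, -0.8224, 1.43)–(-0.835, -0.8224, 1.43)  len=0.4726
  (v5,v7,v1) [-+-] → (0.835, -0.8224, 1.43)–(-0.362377, -0.8224, 1.43)  len=1.1974
  (v6,v4,v2) [+-+] → (0.835, -0.8224, -1.43)–(0.362377, -0.8224, -1.43)  len=0.4726
  (v6,v5,v4) [+--] → (0.835, -0.8224, 0.620597)–(0.835, -0.8224, -1.43)  len=2.0506
  (v7,v5,v6) [+-+] → (0.835, -0.8224, 1.43)–(0.835, -0.8224, 0.620597)  len=0.8094

Chained into 1 loop(s):
  loop 1: 8 segments, perimeter = 9.0600
Total perimeter = 9.060


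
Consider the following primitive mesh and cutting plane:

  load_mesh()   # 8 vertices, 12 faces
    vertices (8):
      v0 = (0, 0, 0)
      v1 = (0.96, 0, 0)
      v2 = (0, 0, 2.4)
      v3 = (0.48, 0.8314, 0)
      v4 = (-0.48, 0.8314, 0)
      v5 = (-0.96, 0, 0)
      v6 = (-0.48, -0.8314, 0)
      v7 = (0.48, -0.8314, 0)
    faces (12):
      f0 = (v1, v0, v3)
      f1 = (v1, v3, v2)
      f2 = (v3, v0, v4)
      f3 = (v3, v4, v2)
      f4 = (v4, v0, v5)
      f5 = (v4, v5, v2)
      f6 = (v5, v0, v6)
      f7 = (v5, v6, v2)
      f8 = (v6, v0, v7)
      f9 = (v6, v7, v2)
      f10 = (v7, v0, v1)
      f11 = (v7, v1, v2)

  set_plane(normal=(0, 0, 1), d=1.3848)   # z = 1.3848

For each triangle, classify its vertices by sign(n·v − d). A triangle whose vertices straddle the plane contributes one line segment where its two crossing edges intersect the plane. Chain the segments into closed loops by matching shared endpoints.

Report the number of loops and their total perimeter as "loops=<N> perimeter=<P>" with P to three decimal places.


Straddling triangles (6 of 12):
  (v1,v3,v2) [--+] → (0.20304, 0.351682, 1.3848)–(0.40608, 0, 1.3848)  len=0.4061
  (v3,v4,v2) [--+] → (-0.20304, 0.351682, 1.3848)–(0.20304, 0.351682, 1.3848)  len=0.4061
  (v4,v5,v2) [--+] → (-0.40608, 0, 1.3848)–(-0.20304, 0.351682, 1.3848)  len=0.4061
  (v5,v6,v2) [--+] → (-0.20304, -0.351682, 1.3848)–(-0.40608, 0, 1.3848)  len=0.4061
  (v6,v7,v2) [--+] → (0.20304, -0.351682, 1.3848)–(-0.20304, -0.351682, 1.3848)  len=0.4061
  (v7,v1,v2) [--+] → (0.40608, 0, 1.3848)–(0.20304, -0.351682, 1.3848)  len=0.4061

Chained into 1 loop(s):
  loop 1: 6 segments, perimeter = 2.4365
Total perimeter = 2.437

loops=1 perimeter=2.437


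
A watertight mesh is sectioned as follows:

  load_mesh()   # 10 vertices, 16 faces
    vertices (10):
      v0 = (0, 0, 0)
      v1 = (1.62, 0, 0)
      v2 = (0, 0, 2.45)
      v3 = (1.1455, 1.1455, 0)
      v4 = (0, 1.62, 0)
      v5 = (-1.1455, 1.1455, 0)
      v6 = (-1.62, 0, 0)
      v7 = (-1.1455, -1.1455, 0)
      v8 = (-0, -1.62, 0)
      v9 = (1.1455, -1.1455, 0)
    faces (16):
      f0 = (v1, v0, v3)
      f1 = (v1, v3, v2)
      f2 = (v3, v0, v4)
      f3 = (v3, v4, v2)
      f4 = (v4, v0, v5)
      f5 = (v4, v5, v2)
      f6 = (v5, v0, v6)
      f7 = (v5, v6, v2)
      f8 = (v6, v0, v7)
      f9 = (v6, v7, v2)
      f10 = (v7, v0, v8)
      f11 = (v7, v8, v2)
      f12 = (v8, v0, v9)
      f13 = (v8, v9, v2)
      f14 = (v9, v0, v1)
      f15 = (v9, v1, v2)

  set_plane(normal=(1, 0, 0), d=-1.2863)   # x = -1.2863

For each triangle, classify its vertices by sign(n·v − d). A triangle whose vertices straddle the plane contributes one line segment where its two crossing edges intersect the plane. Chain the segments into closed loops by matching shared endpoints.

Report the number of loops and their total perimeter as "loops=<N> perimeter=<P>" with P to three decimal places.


loops=1 perimeter=3.512

Straddling triangles (4 of 16):
  (v5,v0,v6) [++-] → (-1.2863, 0, 0)–(-1.2863, 0.805592, 0)  len=0.8056
  (v5,v6,v2) [+-+] → (-1.2863, 0.805592, 0)–(-1.2863, 0, 0.50467)  len=0.9506
  (v6,v0,v7) [-++] → (-1.2863, 0, 0)–(-1.2863, -0.805592, 0)  len=0.8056
  (v6,v7,v2) [-++] → (-1.2863, -0.805592, 0)–(-1.2863, 0, 0.50467)  len=0.9506

Chained into 1 loop(s):
  loop 1: 4 segments, perimeter = 3.5124
Total perimeter = 3.512


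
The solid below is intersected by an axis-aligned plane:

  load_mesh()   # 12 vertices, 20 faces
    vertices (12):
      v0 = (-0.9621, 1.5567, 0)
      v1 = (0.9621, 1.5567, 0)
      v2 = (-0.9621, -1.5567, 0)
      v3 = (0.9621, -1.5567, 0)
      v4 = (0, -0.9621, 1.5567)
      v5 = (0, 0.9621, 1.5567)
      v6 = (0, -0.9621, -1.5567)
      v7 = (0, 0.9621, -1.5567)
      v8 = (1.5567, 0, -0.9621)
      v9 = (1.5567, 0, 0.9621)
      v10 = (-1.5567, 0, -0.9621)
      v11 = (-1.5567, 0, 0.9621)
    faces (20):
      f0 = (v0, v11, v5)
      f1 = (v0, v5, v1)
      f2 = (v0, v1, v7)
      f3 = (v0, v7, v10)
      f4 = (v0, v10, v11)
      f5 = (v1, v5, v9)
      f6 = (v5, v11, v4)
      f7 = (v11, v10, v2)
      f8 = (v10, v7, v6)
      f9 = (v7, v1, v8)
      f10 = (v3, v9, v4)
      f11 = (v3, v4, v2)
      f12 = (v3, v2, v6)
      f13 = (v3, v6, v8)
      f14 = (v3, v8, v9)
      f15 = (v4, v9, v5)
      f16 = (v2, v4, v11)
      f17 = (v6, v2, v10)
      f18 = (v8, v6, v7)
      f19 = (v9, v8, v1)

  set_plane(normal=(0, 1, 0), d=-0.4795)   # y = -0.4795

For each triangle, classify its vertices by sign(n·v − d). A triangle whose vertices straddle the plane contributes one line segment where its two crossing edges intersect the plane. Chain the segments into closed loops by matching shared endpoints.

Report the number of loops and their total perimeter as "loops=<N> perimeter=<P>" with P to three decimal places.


loops=1 perimeter=9.359

Straddling triangles (10 of 20):
  (v5,v11,v4) [++-] → (-0.780858, -0.4795, 1.25844)–(0, -0.4795, 1.5567)  len=0.8359
  (v11,v10,v2) [++-] → (-1.37355, -0.4795, -0.665751)–(-1.37355, -0.4795, 0.665751)  len=1.3315
  (v10,v7,v6) [++-] → (0, -0.4795, -1.5567)–(-0.780858, -0.4795, -1.25844)  len=0.8359
  (v3,v9,v4) [-+-] → (1.37355, -0.4795, 0.665751)–(0.780858, -0.4795, 1.25844)  len=0.8382
  (v3,v6,v8) [--+] → (0.780858, -0.4795, -1.25844)–(1.37355, -0.4795, -0.665751)  len=0.8382
  (v3,v8,v9) [-++] → (1.37355, -0.4795, -0.665751)–(1.37355, -0.4795, 0.665751)  len=1.3315
  (v4,v9,v5) [-++] → (0.780858, -0.4795, 1.25844)–(0, -0.4795, 1.5567)  len=0.8359
  (v2,v4,v11) [--+] → (-0.780858, -0.4795, 1.25844)–(-1.37355, -0.4795, 0.665751)  len=0.8382
  (v6,v2,v10) [--+] → (-1.37355, -0.4795, -0.665751)–(-0.780858, -0.4795, -1.25844)  len=0.8382
  (v8,v6,v7) [+-+] → (0.780858, -0.4795, -1.25844)–(0, -0.4795, -1.5567)  len=0.8359

Chained into 1 loop(s):
  loop 1: 10 segments, perimeter = 9.3593
Total perimeter = 9.359


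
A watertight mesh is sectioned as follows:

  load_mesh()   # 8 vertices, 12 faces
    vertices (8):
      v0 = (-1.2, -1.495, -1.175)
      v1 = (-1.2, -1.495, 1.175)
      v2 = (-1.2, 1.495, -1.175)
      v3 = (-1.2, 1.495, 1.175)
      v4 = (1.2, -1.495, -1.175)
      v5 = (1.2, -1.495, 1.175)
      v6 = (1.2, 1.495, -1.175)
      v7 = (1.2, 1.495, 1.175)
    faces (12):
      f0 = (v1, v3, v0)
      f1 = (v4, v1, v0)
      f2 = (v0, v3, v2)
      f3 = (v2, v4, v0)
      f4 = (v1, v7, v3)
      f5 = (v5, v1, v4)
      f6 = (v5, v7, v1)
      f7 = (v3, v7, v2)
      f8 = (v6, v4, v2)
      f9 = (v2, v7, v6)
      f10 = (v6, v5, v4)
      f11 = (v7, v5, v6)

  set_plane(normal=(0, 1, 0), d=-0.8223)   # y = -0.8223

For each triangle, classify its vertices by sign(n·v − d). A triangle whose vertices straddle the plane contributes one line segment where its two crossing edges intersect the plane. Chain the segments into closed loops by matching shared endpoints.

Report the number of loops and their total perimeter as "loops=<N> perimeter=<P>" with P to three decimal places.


Straddling triangles (8 of 12):
  (v1,v3,v0) [-+-] → (-1.2, -0.8223, 1.175)–(-1.2, -0.8223, -0.646289)  len=1.8213
  (v0,v3,v2) [-++] → (-1.2, -0.8223, -0.646289)–(-1.2, -0.8223, -1.175)  len=0.5287
  (v2,v4,v0) [+--] → (0.66004, -0.8223, -1.175)–(-1.2, -0.8223, -1.175)  len=1.8600
  (v1,v7,v3) [-++] → (-0.66004, -0.8223, 1.175)–(-1.2, -0.8223, 1.175)  len=0.5400
  (v5,v7,v1) [-+-] → (1.2, -0.8223, 1.175)–(-0.66004, -0.8223, 1.175)  len=1.8600
  (v6,v4,v2) [+-+] → (1.2, -0.8223, -1.175)–(0.66004, -0.8223, -1.175)  len=0.5400
  (v6,v5,v4) [+--] → (1.2, -0.8223, 0.646289)–(1.2, -0.8223, -1.175)  len=1.8213
  (v7,v5,v6) [+-+] → (1.2, -0.8223, 1.175)–(1.2, -0.8223, 0.646289)  len=0.5287

Chained into 1 loop(s):
  loop 1: 8 segments, perimeter = 9.5000
Total perimeter = 9.500

loops=1 perimeter=9.500


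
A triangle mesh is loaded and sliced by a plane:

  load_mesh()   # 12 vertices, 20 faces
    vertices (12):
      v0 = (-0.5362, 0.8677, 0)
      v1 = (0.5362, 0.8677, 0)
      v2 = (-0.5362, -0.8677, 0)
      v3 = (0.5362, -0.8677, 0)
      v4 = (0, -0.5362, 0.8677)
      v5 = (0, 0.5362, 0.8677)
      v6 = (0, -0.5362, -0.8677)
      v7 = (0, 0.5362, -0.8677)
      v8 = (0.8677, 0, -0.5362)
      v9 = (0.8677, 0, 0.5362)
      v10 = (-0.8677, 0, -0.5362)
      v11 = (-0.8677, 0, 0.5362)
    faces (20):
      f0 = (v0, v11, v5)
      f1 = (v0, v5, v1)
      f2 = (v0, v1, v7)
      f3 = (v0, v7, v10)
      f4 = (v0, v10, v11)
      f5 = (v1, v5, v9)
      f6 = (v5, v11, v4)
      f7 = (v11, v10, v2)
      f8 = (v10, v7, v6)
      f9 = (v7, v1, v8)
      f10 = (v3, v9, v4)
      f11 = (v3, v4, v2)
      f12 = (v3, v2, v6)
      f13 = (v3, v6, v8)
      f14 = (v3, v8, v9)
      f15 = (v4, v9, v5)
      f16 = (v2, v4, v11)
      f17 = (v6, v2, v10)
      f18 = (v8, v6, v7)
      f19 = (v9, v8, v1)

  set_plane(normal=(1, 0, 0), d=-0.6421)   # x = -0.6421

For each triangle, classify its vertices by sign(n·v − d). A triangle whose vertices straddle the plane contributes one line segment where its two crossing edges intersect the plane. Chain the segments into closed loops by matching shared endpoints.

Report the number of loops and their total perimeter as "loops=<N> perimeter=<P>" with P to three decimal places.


loops=1 perimeter=3.795

Straddling triangles (8 of 20):
  (v0,v11,v5) [+-+] → (-0.6421, 0.590507, 0.171293)–(-0.6421, 0.139411, 0.622389)  len=0.6379
  (v0,v7,v10) [++-] → (-0.6421, 0.139411, -0.622389)–(-0.6421, 0.590507, -0.171293)  len=0.6379
  (v0,v10,v11) [+--] → (-0.6421, 0.590507, -0.171293)–(-0.6421, 0.590507, 0.171293)  len=0.3426
  (v5,v11,v4) [+-+] → (-0.6421, 0.139411, 0.622389)–(-0.6421, -0.139411, 0.622389)  len=0.2788
  (v11,v10,v2) [--+] → (-0.6421, -0.590507, -0.171293)–(-0.6421, -0.590507, 0.171293)  len=0.3426
  (v10,v7,v6) [-++] → (-0.6421, 0.139411, -0.622389)–(-0.6421, -0.139411, -0.622389)  len=0.2788
  (v2,v4,v11) [++-] → (-0.6421, -0.139411, 0.622389)–(-0.6421, -0.590507, 0.171293)  len=0.6379
  (v6,v2,v10) [++-] → (-0.6421, -0.590507, -0.171293)–(-0.6421, -0.139411, -0.622389)  len=0.6379

Chained into 1 loop(s):
  loop 1: 8 segments, perimeter = 3.7946
Total perimeter = 3.795


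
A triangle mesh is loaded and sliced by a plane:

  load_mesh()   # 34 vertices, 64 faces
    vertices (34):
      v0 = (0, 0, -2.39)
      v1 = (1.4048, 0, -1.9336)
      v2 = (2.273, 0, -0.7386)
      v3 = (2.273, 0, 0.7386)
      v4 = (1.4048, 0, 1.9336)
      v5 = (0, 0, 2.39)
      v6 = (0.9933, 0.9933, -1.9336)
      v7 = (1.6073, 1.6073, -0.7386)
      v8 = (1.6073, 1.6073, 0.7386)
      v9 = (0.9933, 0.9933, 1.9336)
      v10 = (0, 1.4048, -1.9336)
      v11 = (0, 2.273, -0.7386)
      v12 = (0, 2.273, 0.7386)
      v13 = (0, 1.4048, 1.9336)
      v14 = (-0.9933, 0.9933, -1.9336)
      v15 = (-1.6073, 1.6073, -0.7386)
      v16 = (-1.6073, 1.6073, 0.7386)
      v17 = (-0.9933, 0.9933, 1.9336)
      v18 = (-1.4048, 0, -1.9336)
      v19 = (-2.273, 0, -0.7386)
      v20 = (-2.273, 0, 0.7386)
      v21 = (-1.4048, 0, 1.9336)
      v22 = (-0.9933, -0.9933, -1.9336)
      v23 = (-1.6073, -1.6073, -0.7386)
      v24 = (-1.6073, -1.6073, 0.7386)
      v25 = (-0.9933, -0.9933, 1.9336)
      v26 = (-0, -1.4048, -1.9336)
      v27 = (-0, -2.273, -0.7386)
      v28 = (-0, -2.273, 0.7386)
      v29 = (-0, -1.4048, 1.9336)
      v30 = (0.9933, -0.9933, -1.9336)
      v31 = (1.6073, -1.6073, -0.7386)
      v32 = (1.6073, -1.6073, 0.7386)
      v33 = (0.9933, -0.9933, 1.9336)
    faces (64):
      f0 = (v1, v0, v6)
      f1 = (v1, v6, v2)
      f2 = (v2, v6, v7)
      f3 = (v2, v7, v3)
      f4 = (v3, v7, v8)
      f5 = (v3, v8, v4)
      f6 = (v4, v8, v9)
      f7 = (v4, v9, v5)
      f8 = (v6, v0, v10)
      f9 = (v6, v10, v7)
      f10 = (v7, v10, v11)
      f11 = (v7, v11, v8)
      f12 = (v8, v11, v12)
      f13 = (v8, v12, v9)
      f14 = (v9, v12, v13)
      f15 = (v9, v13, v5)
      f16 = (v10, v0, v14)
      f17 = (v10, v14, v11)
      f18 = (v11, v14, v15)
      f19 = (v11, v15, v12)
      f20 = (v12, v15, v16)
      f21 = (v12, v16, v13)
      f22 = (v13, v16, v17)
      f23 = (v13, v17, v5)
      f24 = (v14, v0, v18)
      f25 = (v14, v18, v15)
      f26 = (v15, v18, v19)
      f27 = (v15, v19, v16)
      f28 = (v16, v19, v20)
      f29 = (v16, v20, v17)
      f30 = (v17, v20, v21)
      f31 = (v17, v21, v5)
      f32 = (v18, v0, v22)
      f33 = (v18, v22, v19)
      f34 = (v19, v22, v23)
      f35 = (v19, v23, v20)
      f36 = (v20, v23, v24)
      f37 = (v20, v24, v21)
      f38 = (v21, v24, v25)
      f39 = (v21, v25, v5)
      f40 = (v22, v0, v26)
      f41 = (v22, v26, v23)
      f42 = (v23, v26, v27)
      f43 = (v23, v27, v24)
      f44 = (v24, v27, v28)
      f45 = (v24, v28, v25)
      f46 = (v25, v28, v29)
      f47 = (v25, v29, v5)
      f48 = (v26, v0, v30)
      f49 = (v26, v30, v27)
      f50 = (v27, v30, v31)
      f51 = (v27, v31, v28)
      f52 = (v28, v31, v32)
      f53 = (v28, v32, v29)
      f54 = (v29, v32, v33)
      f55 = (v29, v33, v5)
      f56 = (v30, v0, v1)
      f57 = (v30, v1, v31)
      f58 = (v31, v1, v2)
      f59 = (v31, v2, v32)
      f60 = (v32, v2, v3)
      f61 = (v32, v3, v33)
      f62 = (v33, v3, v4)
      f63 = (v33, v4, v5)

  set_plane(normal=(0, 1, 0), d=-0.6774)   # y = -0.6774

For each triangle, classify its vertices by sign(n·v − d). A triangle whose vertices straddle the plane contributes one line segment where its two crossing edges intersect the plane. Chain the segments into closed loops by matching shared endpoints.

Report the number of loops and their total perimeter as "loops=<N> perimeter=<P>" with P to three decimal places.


Straddling triangles (20 of 64):
  (v18,v0,v22) [++-] → (-0.6774, -0.6774, -2.07875)–(-1.12417, -0.6774, -1.9336)  len=0.4698
  (v18,v22,v19) [+-+] → (-1.12417, -0.6774, -1.9336)–(-1.40028, -0.6774, -1.55355)  len=0.4698
  (v19,v22,v23) [+--] → (-1.40028, -0.6774, -1.55355)–(-1.99244, -0.6774, -0.7386)  len=1.0074
  (v19,v23,v20) [+-+] → (-1.99244, -0.6774, -0.7386)–(-1.99244, -0.6774, 0.116031)  len=0.8546
  (v20,v23,v24) [+--] → (-1.99244, -0.6774, 0.116031)–(-1.99244, -0.6774, 0.7386)  len=0.6226
  (v20,v24,v21) [+-+] → (-1.99244, -0.6774, 0.7386)–(-1.49014, -0.6774, 1.42996)  len=0.8546
  (v21,v24,v25) [+--] → (-1.49014, -0.6774, 1.42996)–(-1.12417, -0.6774, 1.9336)  len=0.6226
  (v21,v25,v5) [+-+] → (-1.12417, -0.6774, 1.9336)–(-0.6774, -0.6774, 2.07875)  len=0.4698
  (v22,v0,v26) [-+-] → (-0.6774, -0.6774, -2.07875)–(0, -0.6774, -2.16992)  len=0.6835
  (v25,v29,v5) [--+] → (0, -0.6774, 2.16992)–(-0.6774, -0.6774, 2.07875)  len=0.6835
  (v26,v0,v30) [-+-] → (0, -0.6774, -2.16992)–(0.6774, -0.6774, -2.07875)  len=0.6835
  (v29,v33,v5) [--+] → (0.6774, -0.6774, 2.07875)–(0, -0.6774, 2.16992)  len=0.6835
  (v30,v0,v1) [-++] → (0.6774, -0.6774, -2.07875)–(1.12417, -0.6774, -1.9336)  len=0.4698
  (v30,v1,v31) [-+-] → (1.12417, -0.6774, -1.9336)–(1.49014, -0.6774, -1.42996)  len=0.6226
  (v31,v1,v2) [-++] → (1.49014, -0.6774, -1.42996)–(1.99244, -0.6774, -0.7386)  len=0.8546
  (v31,v2,v32) [-+-] → (1.99244, -0.6774, -0.7386)–(1.99244, -0.6774, -0.116031)  len=0.6226
  (v32,v2,v3) [-++] → (1.99244, -0.6774, -0.116031)–(1.99244, -0.6774, 0.7386)  len=0.8546
  (v32,v3,v33) [-+-] → (1.99244, -0.6774, 0.7386)–(1.40028, -0.6774, 1.55355)  len=1.0074
  (v33,v3,v4) [-++] → (1.40028, -0.6774, 1.55355)–(1.12417, -0.6774, 1.9336)  len=0.4698
  (v33,v4,v5) [-++] → (1.12417, -0.6774, 1.9336)–(0.6774, -0.6774, 2.07875)  len=0.4698

Chained into 1 loop(s):
  loop 1: 20 segments, perimeter = 13.4760
Total perimeter = 13.476

loops=1 perimeter=13.476


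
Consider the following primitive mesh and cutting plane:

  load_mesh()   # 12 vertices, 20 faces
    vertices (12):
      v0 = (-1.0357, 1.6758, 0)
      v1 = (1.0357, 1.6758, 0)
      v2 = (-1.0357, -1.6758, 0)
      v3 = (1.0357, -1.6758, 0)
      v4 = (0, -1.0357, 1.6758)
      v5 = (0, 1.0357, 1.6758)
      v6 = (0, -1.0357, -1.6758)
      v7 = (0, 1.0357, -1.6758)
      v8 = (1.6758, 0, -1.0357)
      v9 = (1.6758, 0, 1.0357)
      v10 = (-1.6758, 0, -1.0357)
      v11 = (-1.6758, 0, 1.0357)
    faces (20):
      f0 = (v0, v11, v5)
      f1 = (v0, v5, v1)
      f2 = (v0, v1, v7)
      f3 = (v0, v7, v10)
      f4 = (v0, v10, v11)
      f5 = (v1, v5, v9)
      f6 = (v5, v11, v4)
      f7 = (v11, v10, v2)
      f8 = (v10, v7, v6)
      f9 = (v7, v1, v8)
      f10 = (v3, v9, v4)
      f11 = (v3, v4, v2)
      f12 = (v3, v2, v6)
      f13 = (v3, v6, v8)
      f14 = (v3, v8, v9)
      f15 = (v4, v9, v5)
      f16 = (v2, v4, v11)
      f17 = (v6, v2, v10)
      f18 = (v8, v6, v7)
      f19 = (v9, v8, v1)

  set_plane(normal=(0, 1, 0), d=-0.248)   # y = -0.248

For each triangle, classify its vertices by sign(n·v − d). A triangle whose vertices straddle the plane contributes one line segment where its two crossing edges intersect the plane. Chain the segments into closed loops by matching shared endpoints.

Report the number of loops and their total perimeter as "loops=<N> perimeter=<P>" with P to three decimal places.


loops=1 perimeter=10.721

Straddling triangles (10 of 20):
  (v5,v11,v4) [++-] → (-1.27453, -0.248, 1.18897)–(0, -0.248, 1.6758)  len=1.3643
  (v11,v10,v2) [++-] → (-1.58107, -0.248, -0.882428)–(-1.58107, -0.248, 0.882428)  len=1.7649
  (v10,v7,v6) [++-] → (0, -0.248, -1.6758)–(-1.27453, -0.248, -1.18897)  len=1.3643
  (v3,v9,v4) [-+-] → (1.58107, -0.248, 0.882428)–(1.27453, -0.248, 1.18897)  len=0.4335
  (v3,v6,v8) [--+] → (1.27453, -0.248, -1.18897)–(1.58107, -0.248, -0.882428)  len=0.4335
  (v3,v8,v9) [-++] → (1.58107, -0.248, -0.882428)–(1.58107, -0.248, 0.882428)  len=1.7649
  (v4,v9,v5) [-++] → (1.27453, -0.248, 1.18897)–(0, -0.248, 1.6758)  len=1.3643
  (v2,v4,v11) [--+] → (-1.27453, -0.248, 1.18897)–(-1.58107, -0.248, 0.882428)  len=0.4335
  (v6,v2,v10) [--+] → (-1.58107, -0.248, -0.882428)–(-1.27453, -0.248, -1.18897)  len=0.4335
  (v8,v6,v7) [+-+] → (1.27453, -0.248, -1.18897)–(0, -0.248, -1.6758)  len=1.3643

Chained into 1 loop(s):
  loop 1: 10 segments, perimeter = 10.7211
Total perimeter = 10.721


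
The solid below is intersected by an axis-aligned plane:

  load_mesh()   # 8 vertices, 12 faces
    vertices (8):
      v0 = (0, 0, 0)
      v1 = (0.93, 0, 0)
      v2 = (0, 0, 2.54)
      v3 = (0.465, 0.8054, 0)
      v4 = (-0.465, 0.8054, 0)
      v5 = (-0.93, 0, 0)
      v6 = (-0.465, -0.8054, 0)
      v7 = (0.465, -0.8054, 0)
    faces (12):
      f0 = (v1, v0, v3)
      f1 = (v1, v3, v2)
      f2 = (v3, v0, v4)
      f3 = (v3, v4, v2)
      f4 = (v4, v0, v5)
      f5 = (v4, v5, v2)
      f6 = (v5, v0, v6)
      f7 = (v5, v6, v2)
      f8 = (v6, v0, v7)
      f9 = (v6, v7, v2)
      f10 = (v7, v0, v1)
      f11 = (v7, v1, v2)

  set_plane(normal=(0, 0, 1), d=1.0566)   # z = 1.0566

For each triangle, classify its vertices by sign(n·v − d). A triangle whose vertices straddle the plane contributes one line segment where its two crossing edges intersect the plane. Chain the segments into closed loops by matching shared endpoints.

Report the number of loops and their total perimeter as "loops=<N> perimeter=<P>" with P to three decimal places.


loops=1 perimeter=3.259

Straddling triangles (6 of 12):
  (v1,v3,v2) [--+] → (0.271567, 0.470366, 1.0566)–(0.543135, 0, 1.0566)  len=0.5431
  (v3,v4,v2) [--+] → (-0.271567, 0.470366, 1.0566)–(0.271567, 0.470366, 1.0566)  len=0.5431
  (v4,v5,v2) [--+] → (-0.543135, 0, 1.0566)–(-0.271567, 0.470366, 1.0566)  len=0.5431
  (v5,v6,v2) [--+] → (-0.271567, -0.470366, 1.0566)–(-0.543135, 0, 1.0566)  len=0.5431
  (v6,v7,v2) [--+] → (0.271567, -0.470366, 1.0566)–(-0.271567, -0.470366, 1.0566)  len=0.5431
  (v7,v1,v2) [--+] → (0.543135, 0, 1.0566)–(0.271567, -0.470366, 1.0566)  len=0.5431

Chained into 1 loop(s):
  loop 1: 6 segments, perimeter = 3.2588
Total perimeter = 3.259


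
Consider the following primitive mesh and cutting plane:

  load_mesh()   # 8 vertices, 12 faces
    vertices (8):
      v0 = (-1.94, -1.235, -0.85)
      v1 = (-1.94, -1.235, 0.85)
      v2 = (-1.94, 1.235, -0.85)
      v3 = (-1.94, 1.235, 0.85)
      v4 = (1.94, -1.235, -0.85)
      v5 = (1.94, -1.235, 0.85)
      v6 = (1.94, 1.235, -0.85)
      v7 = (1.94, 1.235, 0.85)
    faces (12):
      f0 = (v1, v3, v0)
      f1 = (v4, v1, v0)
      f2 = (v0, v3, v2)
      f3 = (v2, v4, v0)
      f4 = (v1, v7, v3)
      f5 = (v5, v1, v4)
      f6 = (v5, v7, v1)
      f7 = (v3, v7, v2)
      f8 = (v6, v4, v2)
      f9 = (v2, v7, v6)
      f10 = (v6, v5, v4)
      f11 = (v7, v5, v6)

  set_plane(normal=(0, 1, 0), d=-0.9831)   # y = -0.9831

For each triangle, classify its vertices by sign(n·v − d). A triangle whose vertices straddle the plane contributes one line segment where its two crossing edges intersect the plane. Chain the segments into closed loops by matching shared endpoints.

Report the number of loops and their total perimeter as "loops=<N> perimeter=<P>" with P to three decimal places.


Straddling triangles (8 of 12):
  (v1,v3,v0) [-+-] → (-1.94, -0.9831, 0.85)–(-1.94, -0.9831, -0.676628)  len=1.5266
  (v0,v3,v2) [-++] → (-1.94, -0.9831, -0.676628)–(-1.94, -0.9831, -0.85)  len=0.1734
  (v2,v4,v0) [+--] → (1.5443, -0.9831, -0.85)–(-1.94, -0.9831, -0.85)  len=3.4843
  (v1,v7,v3) [-++] → (-1.5443, -0.9831, 0.85)–(-1.94, -0.9831, 0.85)  len=0.3957
  (v5,v7,v1) [-+-] → (1.94, -0.9831, 0.85)–(-1.5443, -0.9831, 0.85)  len=3.4843
  (v6,v4,v2) [+-+] → (1.94, -0.9831, -0.85)–(1.5443, -0.9831, -0.85)  len=0.3957
  (v6,v5,v4) [+--] → (1.94, -0.9831, 0.676628)–(1.94, -0.9831, -0.85)  len=1.5266
  (v7,v5,v6) [+-+] → (1.94, -0.9831, 0.85)–(1.94, -0.9831, 0.676628)  len=0.1734

Chained into 1 loop(s):
  loop 1: 8 segments, perimeter = 11.1600
Total perimeter = 11.160

loops=1 perimeter=11.160


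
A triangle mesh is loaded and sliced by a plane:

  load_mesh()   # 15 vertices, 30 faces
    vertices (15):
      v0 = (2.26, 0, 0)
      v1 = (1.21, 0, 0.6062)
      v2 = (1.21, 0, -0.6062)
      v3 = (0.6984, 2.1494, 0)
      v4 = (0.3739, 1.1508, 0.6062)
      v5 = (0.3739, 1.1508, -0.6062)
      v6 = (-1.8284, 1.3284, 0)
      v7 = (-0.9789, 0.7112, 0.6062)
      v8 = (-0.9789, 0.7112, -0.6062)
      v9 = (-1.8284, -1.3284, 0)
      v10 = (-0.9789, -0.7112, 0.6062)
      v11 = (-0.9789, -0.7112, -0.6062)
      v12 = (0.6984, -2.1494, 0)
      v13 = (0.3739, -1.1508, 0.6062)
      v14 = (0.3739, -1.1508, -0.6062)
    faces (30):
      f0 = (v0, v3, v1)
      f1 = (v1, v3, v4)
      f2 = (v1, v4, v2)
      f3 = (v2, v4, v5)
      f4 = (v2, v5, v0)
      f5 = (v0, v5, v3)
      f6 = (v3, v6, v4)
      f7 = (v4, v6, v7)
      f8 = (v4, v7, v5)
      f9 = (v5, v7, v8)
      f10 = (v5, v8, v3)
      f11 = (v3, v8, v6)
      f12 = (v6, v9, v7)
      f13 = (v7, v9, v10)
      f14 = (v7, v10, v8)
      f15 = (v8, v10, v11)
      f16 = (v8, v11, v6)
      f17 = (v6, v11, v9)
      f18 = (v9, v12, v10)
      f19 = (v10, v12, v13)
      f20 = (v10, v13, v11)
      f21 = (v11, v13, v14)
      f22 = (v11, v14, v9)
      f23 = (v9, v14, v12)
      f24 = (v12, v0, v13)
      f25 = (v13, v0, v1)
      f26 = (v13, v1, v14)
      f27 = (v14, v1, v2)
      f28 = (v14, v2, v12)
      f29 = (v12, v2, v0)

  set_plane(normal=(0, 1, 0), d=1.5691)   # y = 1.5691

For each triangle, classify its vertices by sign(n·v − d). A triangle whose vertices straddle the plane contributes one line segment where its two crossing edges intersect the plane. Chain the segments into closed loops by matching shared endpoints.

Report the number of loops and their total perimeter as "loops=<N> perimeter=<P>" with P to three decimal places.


loops=1 perimeter=4.681

Straddling triangles (6 of 30):
  (v0,v3,v1) [-+-] → (1.12, 1.5691, 0)–(0.836523, 1.5691, 0.163663)  len=0.3273
  (v1,v3,v4) [-+-] → (0.836523, 1.5691, 0.163663)–(0.509829, 1.5691, 0.352271)  len=0.3772
  (v0,v5,v3) [--+] → (0.509829, 1.5691, -0.352271)–(1.12, 1.5691, 0)  len=0.7046
  (v3,v6,v4) [+--] → (-1.0876, 1.5691, 0)–(0.509829, 1.5691, 0.352271)  len=1.6358
  (v5,v8,v3) [--+] → (0.0216254, 1.5691, -0.244596)–(0.509829, 1.5691, -0.352271)  len=0.4999
  (v3,v8,v6) [+--] → (0.0216254, 1.5691, -0.244596)–(-1.0876, 1.5691, 0)  len=1.1359

Chained into 1 loop(s):
  loop 1: 6 segments, perimeter = 4.6807
Total perimeter = 4.681


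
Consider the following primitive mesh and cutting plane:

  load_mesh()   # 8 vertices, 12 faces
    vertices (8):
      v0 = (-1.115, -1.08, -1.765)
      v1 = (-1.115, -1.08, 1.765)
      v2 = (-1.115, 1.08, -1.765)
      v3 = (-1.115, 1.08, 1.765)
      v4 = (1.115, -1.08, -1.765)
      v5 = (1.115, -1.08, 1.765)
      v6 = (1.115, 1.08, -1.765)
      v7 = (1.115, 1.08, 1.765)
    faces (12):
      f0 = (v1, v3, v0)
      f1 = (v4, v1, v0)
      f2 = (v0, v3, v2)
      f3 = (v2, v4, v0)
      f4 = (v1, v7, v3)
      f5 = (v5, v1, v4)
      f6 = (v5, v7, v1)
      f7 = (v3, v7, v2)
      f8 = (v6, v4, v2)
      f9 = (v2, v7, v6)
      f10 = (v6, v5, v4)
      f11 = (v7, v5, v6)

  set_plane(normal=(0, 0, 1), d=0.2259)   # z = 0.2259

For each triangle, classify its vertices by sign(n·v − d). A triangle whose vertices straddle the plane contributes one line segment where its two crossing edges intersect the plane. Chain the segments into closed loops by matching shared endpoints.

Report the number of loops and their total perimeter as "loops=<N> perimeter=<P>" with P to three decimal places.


loops=1 perimeter=8.780

Straddling triangles (8 of 12):
  (v1,v3,v0) [++-] → (-1.115, 0.138228, 0.2259)–(-1.115, -1.08, 0.2259)  len=1.2182
  (v4,v1,v0) [-+-] → (-0.142707, -1.08, 0.2259)–(-1.115, -1.08, 0.2259)  len=0.9723
  (v0,v3,v2) [-+-] → (-1.115, 0.138228, 0.2259)–(-1.115, 1.08, 0.2259)  len=0.9418
  (v5,v1,v4) [++-] → (-0.142707, -1.08, 0.2259)–(1.115, -1.08, 0.2259)  len=1.2577
  (v3,v7,v2) [++-] → (0.142707, 1.08, 0.2259)–(-1.115, 1.08, 0.2259)  len=1.2577
  (v2,v7,v6) [-+-] → (0.142707, 1.08, 0.2259)–(1.115, 1.08, 0.2259)  len=0.9723
  (v6,v5,v4) [-+-] → (1.115, -0.138228, 0.2259)–(1.115, -1.08, 0.2259)  len=0.9418
  (v7,v5,v6) [++-] → (1.115, -0.138228, 0.2259)–(1.115, 1.08, 0.2259)  len=1.2182

Chained into 1 loop(s):
  loop 1: 8 segments, perimeter = 8.7800
Total perimeter = 8.780


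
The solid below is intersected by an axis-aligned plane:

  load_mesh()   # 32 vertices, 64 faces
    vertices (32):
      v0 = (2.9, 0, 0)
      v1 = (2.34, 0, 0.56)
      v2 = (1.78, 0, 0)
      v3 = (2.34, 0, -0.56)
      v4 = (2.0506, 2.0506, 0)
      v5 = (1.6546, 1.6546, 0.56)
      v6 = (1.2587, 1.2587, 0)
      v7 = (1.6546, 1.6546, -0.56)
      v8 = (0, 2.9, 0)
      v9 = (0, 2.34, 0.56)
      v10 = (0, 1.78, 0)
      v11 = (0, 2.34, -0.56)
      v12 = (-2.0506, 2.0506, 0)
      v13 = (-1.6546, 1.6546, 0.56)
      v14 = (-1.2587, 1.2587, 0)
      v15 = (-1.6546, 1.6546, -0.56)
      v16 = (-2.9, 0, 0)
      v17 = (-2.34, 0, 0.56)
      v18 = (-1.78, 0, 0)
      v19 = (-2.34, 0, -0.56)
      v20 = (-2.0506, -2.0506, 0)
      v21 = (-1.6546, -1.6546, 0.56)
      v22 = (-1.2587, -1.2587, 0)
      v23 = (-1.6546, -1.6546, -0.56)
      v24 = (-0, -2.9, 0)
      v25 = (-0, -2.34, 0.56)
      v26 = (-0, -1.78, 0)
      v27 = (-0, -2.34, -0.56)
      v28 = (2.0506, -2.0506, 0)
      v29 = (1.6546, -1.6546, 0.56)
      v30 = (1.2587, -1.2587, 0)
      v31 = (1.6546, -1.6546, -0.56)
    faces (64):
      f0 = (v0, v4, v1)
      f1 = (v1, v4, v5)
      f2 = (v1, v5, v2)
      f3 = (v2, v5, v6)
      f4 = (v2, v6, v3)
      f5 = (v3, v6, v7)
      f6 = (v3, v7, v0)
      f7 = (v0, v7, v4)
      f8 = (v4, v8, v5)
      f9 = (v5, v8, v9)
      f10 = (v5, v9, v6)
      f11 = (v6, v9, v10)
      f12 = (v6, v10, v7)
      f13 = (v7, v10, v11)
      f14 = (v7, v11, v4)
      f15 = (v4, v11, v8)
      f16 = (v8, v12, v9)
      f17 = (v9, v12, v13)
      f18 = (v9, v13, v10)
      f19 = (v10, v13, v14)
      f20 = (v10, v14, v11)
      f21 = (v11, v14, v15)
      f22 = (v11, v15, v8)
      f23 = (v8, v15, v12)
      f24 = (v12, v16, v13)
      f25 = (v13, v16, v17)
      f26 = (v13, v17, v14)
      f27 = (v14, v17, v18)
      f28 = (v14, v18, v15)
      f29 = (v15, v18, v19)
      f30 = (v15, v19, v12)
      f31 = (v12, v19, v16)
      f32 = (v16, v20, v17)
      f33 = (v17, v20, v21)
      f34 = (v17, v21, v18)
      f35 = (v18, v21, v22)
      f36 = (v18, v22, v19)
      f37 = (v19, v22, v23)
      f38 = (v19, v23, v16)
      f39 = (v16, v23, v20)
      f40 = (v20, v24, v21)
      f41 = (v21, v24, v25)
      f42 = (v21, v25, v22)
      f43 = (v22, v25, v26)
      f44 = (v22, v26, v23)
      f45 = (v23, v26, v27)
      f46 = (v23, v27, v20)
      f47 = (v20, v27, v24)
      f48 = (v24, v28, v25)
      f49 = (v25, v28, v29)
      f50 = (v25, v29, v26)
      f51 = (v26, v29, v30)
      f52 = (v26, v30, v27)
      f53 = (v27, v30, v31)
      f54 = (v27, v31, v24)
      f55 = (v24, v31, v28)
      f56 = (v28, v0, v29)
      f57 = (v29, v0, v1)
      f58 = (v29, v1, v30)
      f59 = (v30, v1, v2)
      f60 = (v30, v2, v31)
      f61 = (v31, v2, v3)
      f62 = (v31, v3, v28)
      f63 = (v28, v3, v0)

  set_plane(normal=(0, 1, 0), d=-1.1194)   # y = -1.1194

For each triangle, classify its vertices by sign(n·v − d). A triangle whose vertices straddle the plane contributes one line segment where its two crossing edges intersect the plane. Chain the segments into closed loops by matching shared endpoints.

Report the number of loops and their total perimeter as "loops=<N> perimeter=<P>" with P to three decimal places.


loops=2 perimeter=6.335

Straddling triangles (16 of 64):
  (v16,v20,v17) [+-+] → (-2.43632, -1.1194, 0)–(-2.18202, -1.1194, 0.254302)  len=0.3596
  (v17,v20,v21) [+--] → (-2.18202, -1.1194, 0.254302)–(-1.8763, -1.1194, 0.56)  len=0.4323
  (v17,v21,v18) [+-+] → (-1.8763, -1.1194, 0.56)–(-1.69516, -1.1194, 0.378861)  len=0.2562
  (v18,v21,v22) [+--] → (-1.69516, -1.1194, 0.378861)–(-1.31639, -1.1194, 0)  len=0.5357
  (v18,v22,v19) [+-+] → (-1.31639, -1.1194, 0)–(-1.37837, -1.1194, -0.0619751)  len=0.0876
  (v19,v22,v23) [+--] → (-1.37837, -1.1194, -0.0619751)–(-1.8763, -1.1194, -0.56)  len=0.7042
  (v19,v23,v16) [+-+] → (-1.8763, -1.1194, -0.56)–(-2.05744, -1.1194, -0.378861)  len=0.2562
  (v16,v23,v20) [+--] → (-2.05744, -1.1194, -0.378861)–(-2.43632, -1.1194, 0)  len=0.5358
  (v28,v0,v29) [-+-] → (2.43632, -1.1194, 0)–(2.05744, -1.1194, 0.378861)  len=0.5358
  (v29,v0,v1) [-++] → (2.05744, -1.1194, 0.378861)–(1.8763, -1.1194, 0.56)  len=0.2562
  (v29,v1,v30) [-+-] → (1.8763, -1.1194, 0.56)–(1.37837, -1.1194, 0.0619751)  len=0.7042
  (v30,v1,v2) [-++] → (1.37837, -1.1194, 0.0619751)–(1.31639, -1.1194, 0)  len=0.0876
  (v30,v2,v31) [-+-] → (1.31639, -1.1194, 0)–(1.69516, -1.1194, -0.378861)  len=0.5357
  (v31,v2,v3) [-++] → (1.69516, -1.1194, -0.378861)–(1.8763, -1.1194, -0.56)  len=0.2562
  (v31,v3,v28) [-+-] → (1.8763, -1.1194, -0.56)–(2.18202, -1.1194, -0.254302)  len=0.4323
  (v28,v3,v0) [-++] → (2.18202, -1.1194, -0.254302)–(2.43632, -1.1194, 0)  len=0.3596

Chained into 2 loop(s):
  loop 1: 8 segments, perimeter = 3.1677
  loop 2: 8 segments, perimeter = 3.1677
Total perimeter = 6.335
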